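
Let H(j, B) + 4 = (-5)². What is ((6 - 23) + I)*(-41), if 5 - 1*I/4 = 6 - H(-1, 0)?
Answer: -2583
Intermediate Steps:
H(j, B) = 21 (H(j, B) = -4 + (-5)² = -4 + 25 = 21)
I = 80 (I = 20 - 4*(6 - 1*21) = 20 - 4*(6 - 21) = 20 - 4*(-15) = 20 + 60 = 80)
((6 - 23) + I)*(-41) = ((6 - 23) + 80)*(-41) = (-17 + 80)*(-41) = 63*(-41) = -2583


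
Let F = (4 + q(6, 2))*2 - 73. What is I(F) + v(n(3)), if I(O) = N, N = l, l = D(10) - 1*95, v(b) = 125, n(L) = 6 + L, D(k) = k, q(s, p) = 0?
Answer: 40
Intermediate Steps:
l = -85 (l = 10 - 1*95 = 10 - 95 = -85)
F = -65 (F = (4 + 0)*2 - 73 = 4*2 - 73 = 8 - 73 = -65)
N = -85
I(O) = -85
I(F) + v(n(3)) = -85 + 125 = 40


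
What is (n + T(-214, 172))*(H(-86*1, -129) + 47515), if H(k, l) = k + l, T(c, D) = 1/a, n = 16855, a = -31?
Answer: 24714439200/31 ≈ 7.9724e+8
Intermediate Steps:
T(c, D) = -1/31 (T(c, D) = 1/(-31) = -1/31)
(n + T(-214, 172))*(H(-86*1, -129) + 47515) = (16855 - 1/31)*((-86*1 - 129) + 47515) = 522504*((-86 - 129) + 47515)/31 = 522504*(-215 + 47515)/31 = (522504/31)*47300 = 24714439200/31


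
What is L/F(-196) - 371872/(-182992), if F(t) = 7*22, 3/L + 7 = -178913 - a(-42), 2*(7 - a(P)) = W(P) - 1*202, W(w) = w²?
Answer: 212544080939/104589397836 ≈ 2.0322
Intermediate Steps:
a(P) = 108 - P²/2 (a(P) = 7 - (P² - 1*202)/2 = 7 - (P² - 202)/2 = 7 - (-202 + P²)/2 = 7 + (101 - P²/2) = 108 - P²/2)
L = -1/59382 (L = 3/(-7 + (-178913 - (108 - ½*(-42)²))) = 3/(-7 + (-178913 - (108 - ½*1764))) = 3/(-7 + (-178913 - (108 - 882))) = 3/(-7 + (-178913 - 1*(-774))) = 3/(-7 + (-178913 + 774)) = 3/(-7 - 178139) = 3/(-178146) = 3*(-1/178146) = -1/59382 ≈ -1.6840e-5)
F(t) = 154
L/F(-196) - 371872/(-182992) = -1/59382/154 - 371872/(-182992) = -1/59382*1/154 - 371872*(-1/182992) = -1/9144828 + 23242/11437 = 212544080939/104589397836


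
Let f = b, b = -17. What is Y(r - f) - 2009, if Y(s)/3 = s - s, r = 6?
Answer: -2009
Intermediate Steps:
f = -17
Y(s) = 0 (Y(s) = 3*(s - s) = 3*0 = 0)
Y(r - f) - 2009 = 0 - 2009 = -2009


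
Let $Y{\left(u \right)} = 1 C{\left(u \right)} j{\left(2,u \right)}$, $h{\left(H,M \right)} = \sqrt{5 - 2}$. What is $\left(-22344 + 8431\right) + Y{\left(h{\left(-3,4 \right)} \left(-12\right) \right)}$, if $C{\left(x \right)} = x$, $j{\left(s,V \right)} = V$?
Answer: $-13481$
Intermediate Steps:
$h{\left(H,M \right)} = \sqrt{3}$
$Y{\left(u \right)} = u^{2}$ ($Y{\left(u \right)} = 1 u u = u u = u^{2}$)
$\left(-22344 + 8431\right) + Y{\left(h{\left(-3,4 \right)} \left(-12\right) \right)} = \left(-22344 + 8431\right) + \left(\sqrt{3} \left(-12\right)\right)^{2} = -13913 + \left(- 12 \sqrt{3}\right)^{2} = -13913 + 432 = -13481$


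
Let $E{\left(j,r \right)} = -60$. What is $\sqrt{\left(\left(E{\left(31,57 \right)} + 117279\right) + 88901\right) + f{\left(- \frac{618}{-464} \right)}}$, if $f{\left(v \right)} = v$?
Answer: $\frac{\sqrt{2773568642}}{116} \approx 454.01$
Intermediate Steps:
$\sqrt{\left(\left(E{\left(31,57 \right)} + 117279\right) + 88901\right) + f{\left(- \frac{618}{-464} \right)}} = \sqrt{\left(\left(-60 + 117279\right) + 88901\right) - \frac{618}{-464}} = \sqrt{\left(117219 + 88901\right) - - \frac{309}{232}} = \sqrt{206120 + \frac{309}{232}} = \sqrt{\frac{47820149}{232}} = \frac{\sqrt{2773568642}}{116}$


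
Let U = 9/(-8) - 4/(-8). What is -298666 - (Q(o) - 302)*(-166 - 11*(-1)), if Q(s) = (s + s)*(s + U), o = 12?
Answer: -303161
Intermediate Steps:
U = -5/8 (U = 9*(-1/8) - 4*(-1/8) = -9/8 + 1/2 = -5/8 ≈ -0.62500)
Q(s) = 2*s*(-5/8 + s) (Q(s) = (s + s)*(s - 5/8) = (2*s)*(-5/8 + s) = 2*s*(-5/8 + s))
-298666 - (Q(o) - 302)*(-166 - 11*(-1)) = -298666 - ((1/4)*12*(-5 + 8*12) - 302)*(-166 - 11*(-1)) = -298666 - ((1/4)*12*(-5 + 96) - 302)*(-166 - 1*(-11)) = -298666 - ((1/4)*12*91 - 302)*(-166 + 11) = -298666 - (273 - 302)*(-155) = -298666 - (-29)*(-155) = -298666 - 1*4495 = -298666 - 4495 = -303161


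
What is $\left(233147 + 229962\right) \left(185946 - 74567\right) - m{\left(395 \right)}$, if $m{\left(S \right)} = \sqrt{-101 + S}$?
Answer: $51580617311 - 7 \sqrt{6} \approx 5.1581 \cdot 10^{10}$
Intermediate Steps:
$\left(233147 + 229962\right) \left(185946 - 74567\right) - m{\left(395 \right)} = \left(233147 + 229962\right) \left(185946 - 74567\right) - \sqrt{-101 + 395} = 463109 \cdot 111379 - \sqrt{294} = 51580617311 - 7 \sqrt{6}$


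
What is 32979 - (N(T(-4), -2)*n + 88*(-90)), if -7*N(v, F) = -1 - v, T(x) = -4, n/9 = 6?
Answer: 286455/7 ≈ 40922.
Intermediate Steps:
n = 54 (n = 9*6 = 54)
N(v, F) = ⅐ + v/7 (N(v, F) = -(-1 - v)/7 = ⅐ + v/7)
32979 - (N(T(-4), -2)*n + 88*(-90)) = 32979 - ((⅐ + (⅐)*(-4))*54 + 88*(-90)) = 32979 - ((⅐ - 4/7)*54 - 7920) = 32979 - (-3/7*54 - 7920) = 32979 - (-162/7 - 7920) = 32979 - 1*(-55602/7) = 32979 + 55602/7 = 286455/7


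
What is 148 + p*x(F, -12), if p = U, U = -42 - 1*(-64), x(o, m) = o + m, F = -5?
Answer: -226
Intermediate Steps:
x(o, m) = m + o
U = 22 (U = -42 + 64 = 22)
p = 22
148 + p*x(F, -12) = 148 + 22*(-12 - 5) = 148 + 22*(-17) = 148 - 374 = -226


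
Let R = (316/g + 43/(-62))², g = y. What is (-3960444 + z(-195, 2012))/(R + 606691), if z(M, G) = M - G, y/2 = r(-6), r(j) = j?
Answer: -137091873996/21014352565 ≈ -6.5237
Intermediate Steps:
y = -12 (y = 2*(-6) = -12)
g = -12
R = 25270729/34596 (R = (316/(-12) + 43/(-62))² = (316*(-1/12) + 43*(-1/62))² = (-79/3 - 43/62)² = (-5027/186)² = 25270729/34596 ≈ 730.45)
(-3960444 + z(-195, 2012))/(R + 606691) = (-3960444 + (-195 - 1*2012))/(25270729/34596 + 606691) = (-3960444 + (-195 - 2012))/(21014352565/34596) = (-3960444 - 2207)*(34596/21014352565) = -3962651*34596/21014352565 = -137091873996/21014352565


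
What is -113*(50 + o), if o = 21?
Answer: -8023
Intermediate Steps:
-113*(50 + o) = -113*(50 + 21) = -113*71 = -8023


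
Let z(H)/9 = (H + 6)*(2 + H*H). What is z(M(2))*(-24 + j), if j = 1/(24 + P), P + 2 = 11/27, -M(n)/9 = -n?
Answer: -1020539088/605 ≈ -1.6868e+6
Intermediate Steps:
M(n) = 9*n (M(n) = -(-9)*n = 9*n)
P = -43/27 (P = -2 + 11/27 = -43/27 ≈ -1.5926)
z(H) = 9*(2 + H²)*(6 + H) (z(H) = 9*((H + 6)*(2 + H*H)) = 9*((6 + H)*(2 + H²)) = 9*((2 + H²)*(6 + H)) = 9*(2 + H²)*(6 + H))
j = 27/605 (j = 1/(24 - 43/27) = 1/(605/27) = 27/605 ≈ 0.044628)
z(M(2))*(-24 + j) = (108 + 9*(9*2)³ + 18*(9*2) + 54*(9*2)²)*(-24 + 27/605) = (108 + 9*18³ + 18*18 + 54*18²)*(-14493/605) = (108 + 9*5832 + 324 + 54*324)*(-14493/605) = (108 + 52488 + 324 + 17496)*(-14493/605) = 70416*(-14493/605) = -1020539088/605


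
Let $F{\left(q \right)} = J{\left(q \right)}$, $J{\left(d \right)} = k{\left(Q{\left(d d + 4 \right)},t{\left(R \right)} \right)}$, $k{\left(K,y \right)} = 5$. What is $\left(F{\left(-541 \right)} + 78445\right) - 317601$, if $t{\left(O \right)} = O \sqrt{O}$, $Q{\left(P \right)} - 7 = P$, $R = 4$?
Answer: $-239151$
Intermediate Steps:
$Q{\left(P \right)} = 7 + P$
$t{\left(O \right)} = O^{\frac{3}{2}}$
$J{\left(d \right)} = 5$
$F{\left(q \right)} = 5$
$\left(F{\left(-541 \right)} + 78445\right) - 317601 = \left(5 + 78445\right) - 317601 = 78450 - 317601 = -239151$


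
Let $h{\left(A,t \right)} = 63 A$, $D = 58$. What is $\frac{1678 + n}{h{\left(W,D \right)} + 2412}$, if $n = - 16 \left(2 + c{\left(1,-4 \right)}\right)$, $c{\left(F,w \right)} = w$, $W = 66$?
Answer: $\frac{19}{73} \approx 0.26027$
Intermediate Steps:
$n = 32$ ($n = - 16 \left(2 - 4\right) = \left(-16\right) \left(-2\right) = 32$)
$\frac{1678 + n}{h{\left(W,D \right)} + 2412} = \frac{1678 + 32}{63 \cdot 66 + 2412} = \frac{1710}{4158 + 2412} = \frac{1710}{6570} = 1710 \cdot \frac{1}{6570} = \frac{19}{73}$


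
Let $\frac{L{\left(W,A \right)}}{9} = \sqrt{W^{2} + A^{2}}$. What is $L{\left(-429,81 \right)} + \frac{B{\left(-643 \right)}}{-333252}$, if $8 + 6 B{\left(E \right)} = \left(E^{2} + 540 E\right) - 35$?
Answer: $- \frac{3677}{111084} + 27 \sqrt{21178} \approx 3929.2$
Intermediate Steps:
$L{\left(W,A \right)} = 9 \sqrt{A^{2} + W^{2}}$ ($L{\left(W,A \right)} = 9 \sqrt{W^{2} + A^{2}} = 9 \sqrt{A^{2} + W^{2}}$)
$B{\left(E \right)} = - \frac{43}{6} + 90 E + \frac{E^{2}}{6}$ ($B{\left(E \right)} = - \frac{4}{3} + \frac{\left(E^{2} + 540 E\right) - 35}{6} = - \frac{4}{3} + \frac{-35 + E^{2} + 540 E}{6} = - \frac{4}{3} + \left(- \frac{35}{6} + 90 E + \frac{E^{2}}{6}\right) = - \frac{43}{6} + 90 E + \frac{E^{2}}{6}$)
$L{\left(-429,81 \right)} + \frac{B{\left(-643 \right)}}{-333252} = 9 \sqrt{81^{2} + \left(-429\right)^{2}} + \frac{- \frac{43}{6} + 90 \left(-643\right) + \frac{\left(-643\right)^{2}}{6}}{-333252} = 9 \sqrt{6561 + 184041} + \left(- \frac{43}{6} - 57870 + \frac{1}{6} \cdot 413449\right) \left(- \frac{1}{333252}\right) = 9 \sqrt{190602} + \left(- \frac{43}{6} - 57870 + \frac{413449}{6}\right) \left(- \frac{1}{333252}\right) = 9 \cdot 3 \sqrt{21178} + 11031 \left(- \frac{1}{333252}\right) = 27 \sqrt{21178} - \frac{3677}{111084} = - \frac{3677}{111084} + 27 \sqrt{21178}$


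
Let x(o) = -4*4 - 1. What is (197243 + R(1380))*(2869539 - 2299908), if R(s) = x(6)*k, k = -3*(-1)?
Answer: 112326676152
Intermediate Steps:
x(o) = -17 (x(o) = -16 - 1 = -17)
k = 3
R(s) = -51 (R(s) = -17*3 = -51)
(197243 + R(1380))*(2869539 - 2299908) = (197243 - 51)*(2869539 - 2299908) = 197192*569631 = 112326676152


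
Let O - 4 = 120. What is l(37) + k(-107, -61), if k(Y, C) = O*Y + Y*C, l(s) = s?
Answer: -6704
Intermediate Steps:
O = 124 (O = 4 + 120 = 124)
k(Y, C) = 124*Y + C*Y (k(Y, C) = 124*Y + Y*C = 124*Y + C*Y)
l(37) + k(-107, -61) = 37 - 107*(124 - 61) = 37 - 107*63 = 37 - 6741 = -6704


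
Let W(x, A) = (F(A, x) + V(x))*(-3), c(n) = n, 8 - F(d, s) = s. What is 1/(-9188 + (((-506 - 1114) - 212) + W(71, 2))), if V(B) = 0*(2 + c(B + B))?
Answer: -1/10831 ≈ -9.2328e-5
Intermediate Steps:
F(d, s) = 8 - s
V(B) = 0 (V(B) = 0*(2 + (B + B)) = 0*(2 + 2*B) = 0)
W(x, A) = -24 + 3*x (W(x, A) = ((8 - x) + 0)*(-3) = (8 - x)*(-3) = -24 + 3*x)
1/(-9188 + (((-506 - 1114) - 212) + W(71, 2))) = 1/(-9188 + (((-506 - 1114) - 212) + (-24 + 3*71))) = 1/(-9188 + ((-1620 - 212) + (-24 + 213))) = 1/(-9188 + (-1832 + 189)) = 1/(-9188 - 1643) = 1/(-10831) = -1/10831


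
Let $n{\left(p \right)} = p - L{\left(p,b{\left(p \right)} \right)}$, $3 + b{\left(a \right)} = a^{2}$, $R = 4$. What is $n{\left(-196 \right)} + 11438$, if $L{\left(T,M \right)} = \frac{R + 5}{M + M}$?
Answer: $\frac{863677883}{76826} \approx 11242.0$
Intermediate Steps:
$b{\left(a \right)} = -3 + a^{2}$
$L{\left(T,M \right)} = \frac{9}{2 M}$ ($L{\left(T,M \right)} = \frac{4 + 5}{M + M} = \frac{9}{2 M}$)
$n{\left(p \right)} = p - \frac{9}{2 \left(-3 + p^{2}\right)}$
$n{\left(-196 \right)} + 11438 = \frac{- \frac{9}{2} - 196 \left(-3 + \left(-196\right)^{2}\right)}{-3 + \left(-196\right)^{2}} + 11438 = \frac{- \frac{9}{2} - 196 \left(-3 + 38416\right)}{-3 + 38416} + 11438 = \frac{- \frac{9}{2} - 7528948}{38413} + 11438 = \frac{1}{38413} \left(- \frac{15057905}{2}\right) + 11438 = - \frac{15057905}{76826} + 11438 = \frac{863677883}{76826}$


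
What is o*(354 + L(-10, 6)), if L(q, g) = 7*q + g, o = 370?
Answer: 107300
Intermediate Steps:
L(q, g) = g + 7*q
o*(354 + L(-10, 6)) = 370*(354 + (6 + 7*(-10))) = 370*(354 + (6 - 70)) = 370*(354 - 64) = 370*290 = 107300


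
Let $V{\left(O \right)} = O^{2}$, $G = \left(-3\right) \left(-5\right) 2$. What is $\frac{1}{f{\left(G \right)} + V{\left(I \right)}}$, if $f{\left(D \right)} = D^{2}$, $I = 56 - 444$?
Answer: $\frac{1}{151444} \approx 6.6031 \cdot 10^{-6}$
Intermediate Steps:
$G = 30$ ($G = 15 \cdot 2 = 30$)
$I = -388$
$\frac{1}{f{\left(G \right)} + V{\left(I \right)}} = \frac{1}{30^{2} + \left(-388\right)^{2}} = \frac{1}{900 + 150544} = \frac{1}{151444}$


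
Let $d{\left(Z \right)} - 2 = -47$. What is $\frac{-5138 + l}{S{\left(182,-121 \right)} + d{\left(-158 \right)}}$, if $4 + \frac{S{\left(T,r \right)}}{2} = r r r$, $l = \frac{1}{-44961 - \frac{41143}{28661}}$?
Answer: $\frac{27703673987}{19104508496300} \approx 0.0014501$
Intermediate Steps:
$d{\left(Z \right)} = -45$ ($d{\left(Z \right)} = 2 - 47 = -45$)
$l = - \frac{28661}{1288668364}$ ($l = \frac{1}{-44961 - \frac{41143}{28661}} = \frac{1}{- \frac{1288668364}{28661}} = - \frac{28661}{1288668364} \approx -2.2241 \cdot 10^{-5}$)
$S{\left(T,r \right)} = -8 + 2 r^{3}$ ($S{\left(T,r \right)} = -8 + 2 r r r = -8 + 2 r^{2} r = -8 + 2 r^{3}$)
$\frac{-5138 + l}{S{\left(182,-121 \right)} + d{\left(-158 \right)}} = \frac{-5138 - \frac{28661}{1288668364}}{\left(-8 + 2 \left(-121\right)^{3}\right) - 45} = - \frac{6621178082893}{1288668364 \left(\left(-8 + 2 \left(-1771561\right)\right) - 45\right)} = - \frac{6621178082893}{1288668364 \left(\left(-8 - 3543122\right) - 45\right)} = - \frac{6621178082893}{1288668364 \left(-3543130 - 45\right)} = - \frac{6621178082893}{1288668364 \left(-3543175\right)} = \left(- \frac{6621178082893}{1288668364}\right) \left(- \frac{1}{3543175}\right) = \frac{27703673987}{19104508496300}$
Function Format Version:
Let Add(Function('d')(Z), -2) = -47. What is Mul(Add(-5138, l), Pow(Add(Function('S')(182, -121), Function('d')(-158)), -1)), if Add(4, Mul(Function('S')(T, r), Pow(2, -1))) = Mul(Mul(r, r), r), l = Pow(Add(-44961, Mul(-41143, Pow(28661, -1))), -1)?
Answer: Rational(27703673987, 19104508496300) ≈ 0.0014501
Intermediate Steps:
Function('d')(Z) = -45 (Function('d')(Z) = Add(2, -47) = -45)
l = Rational(-28661, 1288668364) (l = Pow(Add(-44961, Mul(-41143, Rational(1, 28661))), -1) = Pow(Add(-44961, Rational(-41143, 28661)), -1) = Pow(Rational(-1288668364, 28661), -1) = Rational(-28661, 1288668364) ≈ -2.2241e-5)
Function('S')(T, r) = Add(-8, Mul(2, Pow(r, 3))) (Function('S')(T, r) = Add(-8, Mul(2, Mul(Mul(r, r), r))) = Add(-8, Mul(2, Mul(Pow(r, 2), r))) = Add(-8, Mul(2, Pow(r, 3))))
Mul(Add(-5138, l), Pow(Add(Function('S')(182, -121), Function('d')(-158)), -1)) = Mul(Add(-5138, Rational(-28661, 1288668364)), Pow(Add(Add(-8, Mul(2, Pow(-121, 3))), -45), -1)) = Mul(Rational(-6621178082893, 1288668364), Pow(Add(Add(-8, Mul(2, -1771561)), -45), -1)) = Mul(Rational(-6621178082893, 1288668364), Pow(Add(Add(-8, -3543122), -45), -1)) = Mul(Rational(-6621178082893, 1288668364), Pow(Add(-3543130, -45), -1)) = Mul(Rational(-6621178082893, 1288668364), Pow(-3543175, -1)) = Mul(Rational(-6621178082893, 1288668364), Rational(-1, 3543175)) = Rational(27703673987, 19104508496300)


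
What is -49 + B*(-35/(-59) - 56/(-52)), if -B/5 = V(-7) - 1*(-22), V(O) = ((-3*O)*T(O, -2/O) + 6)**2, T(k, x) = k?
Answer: -9808946/59 ≈ -1.6625e+5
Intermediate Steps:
V(O) = (6 - 3*O**2)**2 (V(O) = ((-3*O)*O + 6)**2 = (-3*O**2 + 6)**2 = (6 - 3*O**2)**2)
B = -99515 (B = -5*(9*(-2 + (-7)**2)**2 - 1*(-22)) = -5*(9*(-2 + 49)**2 + 22) = -5*(9*47**2 + 22) = -5*(9*2209 + 22) = -5*(19881 + 22) = -5*19903 = -99515)
-49 + B*(-35/(-59) - 56/(-52)) = -49 - 99515*(-35/(-59) - 56/(-52)) = -49 - 99515*(-35*(-1/59) - 56*(-1/52)) = -49 - 99515*(35/59 + 14/13) = -49 - 99515*1281/767 = -49 - 9806055/59 = -9808946/59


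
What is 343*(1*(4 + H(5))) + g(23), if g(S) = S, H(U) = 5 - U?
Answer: 1395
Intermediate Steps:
343*(1*(4 + H(5))) + g(23) = 343*(1*(4 + (5 - 1*5))) + 23 = 343*(1*(4 + (5 - 5))) + 23 = 343*(1*(4 + 0)) + 23 = 343*(1*4) + 23 = 343*4 + 23 = 1372 + 23 = 1395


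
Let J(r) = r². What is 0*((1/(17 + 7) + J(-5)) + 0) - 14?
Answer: -14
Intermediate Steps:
0*((1/(17 + 7) + J(-5)) + 0) - 14 = 0*((1/(17 + 7) + (-5)²) + 0) - 14 = 0*((1/24 + 25) + 0) - 14 = 0*(601/24 + 0) - 14 = 0*(601/24) - 14 = 0 - 14 = -14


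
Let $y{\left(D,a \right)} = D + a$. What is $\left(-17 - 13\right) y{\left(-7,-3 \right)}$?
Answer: $300$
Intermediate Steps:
$\left(-17 - 13\right) y{\left(-7,-3 \right)} = \left(-17 - 13\right) \left(-7 - 3\right) = \left(-30\right) \left(-10\right) = 300$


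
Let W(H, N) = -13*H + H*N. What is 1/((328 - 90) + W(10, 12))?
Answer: 1/228 ≈ 0.0043860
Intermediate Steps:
1/((328 - 90) + W(10, 12)) = 1/((328 - 90) + 10*(-13 + 12)) = 1/(238 + 10*(-1)) = 1/(238 - 10) = 1/228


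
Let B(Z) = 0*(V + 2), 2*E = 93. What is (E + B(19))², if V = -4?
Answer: 8649/4 ≈ 2162.3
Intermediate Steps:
E = 93/2 (E = (½)*93 = 93/2 ≈ 46.500)
B(Z) = 0 (B(Z) = 0*(-4 + 2) = 0*(-2) = 0)
(E + B(19))² = (93/2 + 0)² = (93/2)² = 8649/4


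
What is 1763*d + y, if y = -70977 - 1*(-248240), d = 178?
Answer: 491077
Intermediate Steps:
y = 177263 (y = -70977 + 248240 = 177263)
1763*d + y = 1763*178 + 177263 = 313814 + 177263 = 491077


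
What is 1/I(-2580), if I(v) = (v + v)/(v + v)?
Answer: 1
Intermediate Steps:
I(v) = 1 (I(v) = (2*v)/((2*v)) = (2*v)*(1/(2*v)) = 1)
1/I(-2580) = 1/1 = 1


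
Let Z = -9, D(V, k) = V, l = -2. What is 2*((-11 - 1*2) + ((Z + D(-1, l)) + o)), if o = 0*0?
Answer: -46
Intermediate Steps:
o = 0
2*((-11 - 1*2) + ((Z + D(-1, l)) + o)) = 2*((-11 - 1*2) + ((-9 - 1) + 0)) = 2*((-11 - 2) + (-10 + 0)) = 2*(-13 - 10) = 2*(-23) = -46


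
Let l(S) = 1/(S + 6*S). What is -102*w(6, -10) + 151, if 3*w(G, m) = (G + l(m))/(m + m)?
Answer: 112823/700 ≈ 161.18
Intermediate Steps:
l(S) = 1/(7*S)
w(G, m) = (G + 1/(7*m))/(6*m) (w(G, m) = ((G + 1/(7*m))/(m + m))/3 = ((G + 1/(7*m))/((2*m)))/3 = ((G + 1/(7*m))*(1/(2*m)))/3 = ((G + 1/(7*m))/(2*m))/3 = (G + 1/(7*m))/(6*m))
-102*w(6, -10) + 151 = -17*(1 + 7*6*(-10))/(7*(-10)²) + 151 = -17*(1 - 420)/(7*100) + 151 = -17*(-419)/(7*100) + 151 = -102*(-419/4200) + 151 = 7123/700 + 151 = 112823/700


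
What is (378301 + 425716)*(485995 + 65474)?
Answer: 443390450973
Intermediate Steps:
(378301 + 425716)*(485995 + 65474) = 804017*551469 = 443390450973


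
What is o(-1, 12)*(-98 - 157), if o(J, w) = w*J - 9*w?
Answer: 30600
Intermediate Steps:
o(J, w) = -9*w + J*w (o(J, w) = J*w - 9*w = -9*w + J*w)
o(-1, 12)*(-98 - 157) = (12*(-9 - 1))*(-98 - 157) = (12*(-10))*(-255) = -120*(-255) = 30600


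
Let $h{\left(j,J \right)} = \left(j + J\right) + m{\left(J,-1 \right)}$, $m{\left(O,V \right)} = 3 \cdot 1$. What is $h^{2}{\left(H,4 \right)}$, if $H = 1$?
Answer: $64$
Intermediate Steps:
$m{\left(O,V \right)} = 3$
$h{\left(j,J \right)} = 3 + J + j$ ($h{\left(j,J \right)} = \left(j + J\right) + 3 = \left(J + j\right) + 3 = 3 + J + j$)
$h^{2}{\left(H,4 \right)} = \left(3 + 4 + 1\right)^{2} = 8^{2} = 64$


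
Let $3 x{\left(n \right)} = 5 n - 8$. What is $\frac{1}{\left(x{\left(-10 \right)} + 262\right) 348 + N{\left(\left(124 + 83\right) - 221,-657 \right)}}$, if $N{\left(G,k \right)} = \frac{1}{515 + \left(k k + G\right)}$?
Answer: $\frac{432150}{36494203201} \approx 1.1842 \cdot 10^{-5}$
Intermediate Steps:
$x{\left(n \right)} = - \frac{8}{3} + \frac{5 n}{3}$ ($x{\left(n \right)} = \frac{5 n - 8}{3} = \frac{-8 + 5 n}{3} = - \frac{8}{3} + \frac{5 n}{3}$)
$N{\left(G,k \right)} = \frac{1}{515 + G + k^{2}}$ ($N{\left(G,k \right)} = \frac{1}{515 + \left(k^{2} + G\right)} = \frac{1}{515 + \left(G + k^{2}\right)} = \frac{1}{515 + G + k^{2}}$)
$\frac{1}{\left(x{\left(-10 \right)} + 262\right) 348 + N{\left(\left(124 + 83\right) - 221,-657 \right)}} = \frac{1}{\left(\left(- \frac{8}{3} + \frac{5}{3} \left(-10\right)\right) + 262\right) 348 + \frac{1}{515 + \left(\left(124 + 83\right) - 221\right) + \left(-657\right)^{2}}} = \frac{1}{\left(\left(- \frac{8}{3} - \frac{50}{3}\right) + 262\right) 348 + \frac{1}{515 + \left(207 - 221\right) + 431649}} = \frac{1}{\left(- \frac{58}{3} + 262\right) 348 + \frac{1}{515 - 14 + 431649}} = \frac{1}{\frac{728}{3} \cdot 348 + \frac{1}{432150}} = \frac{1}{84448 + \frac{1}{432150}} = \frac{1}{\frac{36494203201}{432150}} = \frac{432150}{36494203201}$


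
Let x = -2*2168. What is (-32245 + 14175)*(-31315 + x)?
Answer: 644213570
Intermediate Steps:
x = -4336
(-32245 + 14175)*(-31315 + x) = (-32245 + 14175)*(-31315 - 4336) = -18070*(-35651) = 644213570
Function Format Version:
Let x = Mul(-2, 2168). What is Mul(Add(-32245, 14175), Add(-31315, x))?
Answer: 644213570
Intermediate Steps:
x = -4336
Mul(Add(-32245, 14175), Add(-31315, x)) = Mul(Add(-32245, 14175), Add(-31315, -4336)) = Mul(-18070, -35651) = 644213570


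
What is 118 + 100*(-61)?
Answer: -5982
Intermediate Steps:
118 + 100*(-61) = 118 - 6100 = -5982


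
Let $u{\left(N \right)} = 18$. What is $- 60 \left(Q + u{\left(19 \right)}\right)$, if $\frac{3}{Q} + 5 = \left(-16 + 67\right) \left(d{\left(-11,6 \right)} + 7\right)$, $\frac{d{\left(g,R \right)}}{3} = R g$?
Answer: $- \frac{5262750}{4873} \approx -1080.0$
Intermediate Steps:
$d{\left(g,R \right)} = 3 R g$
$Q = - \frac{3}{9746}$ ($Q = \frac{3}{-5 + \left(-16 + 67\right) \left(3 \cdot 6 \left(-11\right) + 7\right)} = \frac{3}{-5 + 51 \left(-198 + 7\right)} = \frac{3}{-5 + 51 \left(-191\right)} = \frac{3}{-5 - 9741} = \frac{3}{-9746} = 3 \left(- \frac{1}{9746}\right) = - \frac{3}{9746} \approx -0.00030782$)
$- 60 \left(Q + u{\left(19 \right)}\right) = - 60 \left(- \frac{3}{9746} + 18\right) = \left(-60\right) \frac{175425}{9746} = - \frac{5262750}{4873}$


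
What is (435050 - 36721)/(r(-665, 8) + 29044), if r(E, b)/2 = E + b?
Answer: 398329/27730 ≈ 14.365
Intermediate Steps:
r(E, b) = 2*E + 2*b (r(E, b) = 2*(E + b) = 2*E + 2*b)
(435050 - 36721)/(r(-665, 8) + 29044) = (435050 - 36721)/((2*(-665) + 2*8) + 29044) = 398329/((-1330 + 16) + 29044) = 398329/(-1314 + 29044) = 398329/27730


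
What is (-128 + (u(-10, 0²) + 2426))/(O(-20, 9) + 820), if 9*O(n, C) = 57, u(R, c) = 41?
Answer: 7017/2479 ≈ 2.8306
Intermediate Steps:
O(n, C) = 19/3 (O(n, C) = (⅑)*57 = 19/3)
(-128 + (u(-10, 0²) + 2426))/(O(-20, 9) + 820) = (-128 + (41 + 2426))/(19/3 + 820) = (-128 + 2467)/(2479/3) = 2339*(3/2479) = 7017/2479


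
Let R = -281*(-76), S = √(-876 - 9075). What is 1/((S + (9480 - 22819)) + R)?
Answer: 8017/64282240 - I*√9951/64282240 ≈ 0.00012472 - 1.5518e-6*I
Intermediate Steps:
S = I*√9951 (S = √(-9951) = I*√9951 ≈ 99.755*I)
R = 21356
1/((S + (9480 - 22819)) + R) = 1/((I*√9951 + (9480 - 22819)) + 21356) = 1/((I*√9951 - 13339) + 21356) = 1/((-13339 + I*√9951) + 21356) = 1/(8017 + I*√9951)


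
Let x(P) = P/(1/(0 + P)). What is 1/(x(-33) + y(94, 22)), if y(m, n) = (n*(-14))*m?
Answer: -1/27863 ≈ -3.5890e-5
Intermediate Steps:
y(m, n) = -14*m*n (y(m, n) = (-14*n)*m = -14*m*n)
x(P) = P² (x(P) = P/(1/P) = P*P = P²)
1/(x(-33) + y(94, 22)) = 1/((-33)² - 14*94*22) = 1/(1089 - 28952) = 1/(-27863) = -1/27863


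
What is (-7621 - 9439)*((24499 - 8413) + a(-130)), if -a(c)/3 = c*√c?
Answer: -274427160 - 6653400*I*√130 ≈ -2.7443e+8 - 7.586e+7*I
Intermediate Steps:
a(c) = -3*c^(3/2) (a(c) = -3*c*√c = -3*c^(3/2))
(-7621 - 9439)*((24499 - 8413) + a(-130)) = (-7621 - 9439)*((24499 - 8413) - (-390)*I*√130) = -17060*(16086 - (-390)*I*√130) = -17060*(16086 + 390*I*√130) = -274427160 - 6653400*I*√130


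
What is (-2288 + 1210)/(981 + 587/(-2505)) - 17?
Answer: -3176164/175487 ≈ -18.099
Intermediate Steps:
(-2288 + 1210)/(981 + 587/(-2505)) - 17 = -1078/(981 + 587*(-1/2505)) - 17 = -1078/(981 - 587/2505) - 17 = -1078/2456818/2505 - 17 = -1078*2505/2456818 - 17 = -192885/175487 - 17 = -3176164/175487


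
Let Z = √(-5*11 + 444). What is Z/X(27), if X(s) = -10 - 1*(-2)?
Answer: -√389/8 ≈ -2.4654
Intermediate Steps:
Z = √389 (Z = √(-55 + 444) = √389 ≈ 19.723)
X(s) = -8 (X(s) = -10 + 2 = -8)
Z/X(27) = √389/(-8) = √389*(-⅛) = -√389/8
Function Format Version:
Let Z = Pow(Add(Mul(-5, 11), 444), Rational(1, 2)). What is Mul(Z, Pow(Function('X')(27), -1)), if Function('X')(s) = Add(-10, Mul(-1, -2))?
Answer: Mul(Rational(-1, 8), Pow(389, Rational(1, 2))) ≈ -2.4654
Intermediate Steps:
Z = Pow(389, Rational(1, 2)) (Z = Pow(Add(-55, 444), Rational(1, 2)) = Pow(389, Rational(1, 2)) ≈ 19.723)
Function('X')(s) = -8 (Function('X')(s) = Add(-10, 2) = -8)
Mul(Z, Pow(Function('X')(27), -1)) = Mul(Pow(389, Rational(1, 2)), Pow(-8, -1)) = Mul(Pow(389, Rational(1, 2)), Rational(-1, 8)) = Mul(Rational(-1, 8), Pow(389, Rational(1, 2)))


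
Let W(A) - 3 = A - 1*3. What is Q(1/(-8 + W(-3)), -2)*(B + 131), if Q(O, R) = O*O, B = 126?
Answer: 257/121 ≈ 2.1240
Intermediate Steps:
W(A) = A (W(A) = 3 + (A - 1*3) = 3 + (A - 3) = 3 + (-3 + A) = A)
Q(O, R) = O**2
Q(1/(-8 + W(-3)), -2)*(B + 131) = (1/(-8 - 3))**2*(126 + 131) = (1/(-11))**2*257 = (-1/11)**2*257 = (1/121)*257 = 257/121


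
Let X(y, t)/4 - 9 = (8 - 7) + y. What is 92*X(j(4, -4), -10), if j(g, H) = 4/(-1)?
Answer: 2208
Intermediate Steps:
j(g, H) = -4 (j(g, H) = 4*(-1) = -4)
X(y, t) = 40 + 4*y (X(y, t) = 36 + 4*((8 - 7) + y) = 36 + 4*(1 + y) = 36 + (4 + 4*y) = 40 + 4*y)
92*X(j(4, -4), -10) = 92*(40 + 4*(-4)) = 92*(40 - 16) = 92*24 = 2208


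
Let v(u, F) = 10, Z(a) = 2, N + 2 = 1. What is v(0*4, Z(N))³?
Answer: 1000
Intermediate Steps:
N = -1 (N = -2 + 1 = -1)
v(0*4, Z(N))³ = 10³ = 1000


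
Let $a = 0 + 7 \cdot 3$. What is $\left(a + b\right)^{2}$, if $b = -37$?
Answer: $256$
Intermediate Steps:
$a = 21$ ($a = 0 + 21 = 21$)
$\left(a + b\right)^{2} = \left(21 - 37\right)^{2} = \left(-16\right)^{2} = 256$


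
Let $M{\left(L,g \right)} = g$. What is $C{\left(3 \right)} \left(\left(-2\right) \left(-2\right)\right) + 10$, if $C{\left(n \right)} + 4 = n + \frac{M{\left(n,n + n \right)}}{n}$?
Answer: $14$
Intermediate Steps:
$C{\left(n \right)} = -2 + n$ ($C{\left(n \right)} = -4 + \left(n + \frac{n + n}{n}\right) = -4 + \left(n + \frac{2 n}{n}\right) = -4 + \left(n + 2\right) = -4 + \left(2 + n\right) = -2 + n$)
$C{\left(3 \right)} \left(\left(-2\right) \left(-2\right)\right) + 10 = \left(-2 + 3\right) \left(\left(-2\right) \left(-2\right)\right) + 10 = 1 \cdot 4 + 10 = 4 + 10 = 14$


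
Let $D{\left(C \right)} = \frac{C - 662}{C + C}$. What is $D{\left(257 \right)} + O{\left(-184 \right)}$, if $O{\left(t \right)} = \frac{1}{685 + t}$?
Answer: $- \frac{202391}{257514} \approx -0.78594$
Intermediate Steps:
$D{\left(C \right)} = \frac{-662 + C}{2 C}$
$D{\left(257 \right)} + O{\left(-184 \right)} = \frac{-662 + 257}{2 \cdot 257} + \frac{1}{685 - 184} = \frac{1}{2} \cdot \frac{1}{257} \left(-405\right) + \frac{1}{501} = - \frac{405}{514} + \frac{1}{501} = - \frac{202391}{257514}$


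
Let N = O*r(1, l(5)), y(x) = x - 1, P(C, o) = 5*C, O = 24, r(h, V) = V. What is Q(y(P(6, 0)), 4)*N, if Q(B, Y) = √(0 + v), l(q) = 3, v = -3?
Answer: 72*I*√3 ≈ 124.71*I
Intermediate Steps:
y(x) = -1 + x
Q(B, Y) = I*√3 (Q(B, Y) = √(0 - 3) = √(-3) = I*√3)
N = 72 (N = 24*3 = 72)
Q(y(P(6, 0)), 4)*N = (I*√3)*72 = 72*I*√3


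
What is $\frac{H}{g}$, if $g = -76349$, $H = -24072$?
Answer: $\frac{24072}{76349} \approx 0.31529$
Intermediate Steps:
$\frac{H}{g} = - \frac{24072}{-76349} = \left(-24072\right) \left(- \frac{1}{76349}\right) = \frac{24072}{76349}$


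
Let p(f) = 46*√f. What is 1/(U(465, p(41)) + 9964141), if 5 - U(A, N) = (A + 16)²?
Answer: 1/9732785 ≈ 1.0275e-7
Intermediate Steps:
U(A, N) = 5 - (16 + A)² (U(A, N) = 5 - (A + 16)² = 5 - (16 + A)²)
1/(U(465, p(41)) + 9964141) = 1/((5 - (16 + 465)²) + 9964141) = 1/((5 - 1*481²) + 9964141) = 1/((5 - 1*231361) + 9964141) = 1/((5 - 231361) + 9964141) = 1/(-231356 + 9964141) = 1/9732785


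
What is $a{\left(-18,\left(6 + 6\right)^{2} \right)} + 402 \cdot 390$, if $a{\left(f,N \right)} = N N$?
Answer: $177516$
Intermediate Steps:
$a{\left(f,N \right)} = N^{2}$
$a{\left(-18,\left(6 + 6\right)^{2} \right)} + 402 \cdot 390 = \left(\left(6 + 6\right)^{2}\right)^{2} + 402 \cdot 390 = \left(12^{2}\right)^{2} + 156780 = 144^{2} + 156780 = 20736 + 156780 = 177516$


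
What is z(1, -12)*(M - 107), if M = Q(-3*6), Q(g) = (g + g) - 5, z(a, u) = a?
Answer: -148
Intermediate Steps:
Q(g) = -5 + 2*g (Q(g) = 2*g - 5 = -5 + 2*g)
M = -41 (M = -5 + 2*(-3*6) = -5 + 2*(-18) = -5 - 36 = -41)
z(1, -12)*(M - 107) = 1*(-41 - 107) = 1*(-148) = -148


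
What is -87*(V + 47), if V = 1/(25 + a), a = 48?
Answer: -298584/73 ≈ -4090.2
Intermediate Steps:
V = 1/73 (V = 1/(25 + 48) = 1/73 ≈ 0.013699)
-87*(V + 47) = -87*(1/73 + 47) = -87*3432/73 = -298584/73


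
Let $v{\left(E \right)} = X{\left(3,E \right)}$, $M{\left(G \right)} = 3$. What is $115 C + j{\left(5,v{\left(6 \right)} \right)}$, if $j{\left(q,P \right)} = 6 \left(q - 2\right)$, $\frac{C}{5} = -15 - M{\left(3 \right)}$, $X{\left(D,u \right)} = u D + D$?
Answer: $-10332$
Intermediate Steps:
$X{\left(D,u \right)} = D + D u$ ($X{\left(D,u \right)} = D u + D = D + D u$)
$v{\left(E \right)} = 3 + 3 E$ ($v{\left(E \right)} = 3 \left(1 + E\right) = 3 + 3 E$)
$C = -90$ ($C = 5 \left(-15 - 3\right) = 5 \left(-18\right) = -90$)
$j{\left(q,P \right)} = -12 + 6 q$ ($j{\left(q,P \right)} = 6 \left(-2 + q\right) = -12 + 6 q$)
$115 C + j{\left(5,v{\left(6 \right)} \right)} = 115 \left(-90\right) + \left(-12 + 6 \cdot 5\right) = -10350 + \left(-12 + 30\right) = -10350 + 18 = -10332$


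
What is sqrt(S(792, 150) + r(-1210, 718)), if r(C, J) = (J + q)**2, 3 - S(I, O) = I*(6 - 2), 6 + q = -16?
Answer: sqrt(481251) ≈ 693.72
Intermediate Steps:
q = -22 (q = -6 - 16 = -22)
S(I, O) = 3 - 4*I (S(I, O) = 3 - I*(6 - 2) = 3 - I*4 = 3 - 4*I)
r(C, J) = (-22 + J)**2 (r(C, J) = (J - 22)**2 = (-22 + J)**2)
sqrt(S(792, 150) + r(-1210, 718)) = sqrt((3 - 4*792) + (-22 + 718)**2) = sqrt((3 - 3168) + 696**2) = sqrt(-3165 + 484416) = sqrt(481251)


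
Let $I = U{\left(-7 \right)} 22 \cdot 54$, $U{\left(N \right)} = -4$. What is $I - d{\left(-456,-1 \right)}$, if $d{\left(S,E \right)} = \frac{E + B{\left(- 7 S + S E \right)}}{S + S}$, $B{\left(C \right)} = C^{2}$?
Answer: $\frac{8974079}{912} \approx 9840.0$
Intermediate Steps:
$I = -4752$ ($I = \left(-4\right) 22 \cdot 54 = \left(-88\right) 54 = -4752$)
$d{\left(S,E \right)} = \frac{E + \left(- 7 S + E S\right)^{2}}{2 S}$ ($d{\left(S,E \right)} = \frac{E + \left(- 7 S + S E\right)^{2}}{S + S} = \frac{E + \left(- 7 S + E S\right)^{2}}{2 S}$)
$I - d{\left(-456,-1 \right)} = -4752 - \frac{-1 + \left(-456\right)^{2} \left(-7 - 1\right)^{2}}{2 \left(-456\right)} = -4752 - \frac{1}{2} \left(- \frac{1}{456}\right) \left(-1 + 207936 \left(-8\right)^{2}\right) = -4752 - \frac{1}{2} \left(- \frac{1}{456}\right) \left(-1 + 207936 \cdot 64\right) = -4752 - \frac{1}{2} \left(- \frac{1}{456}\right) \left(-1 + 13307904\right) = -4752 - \frac{1}{2} \left(- \frac{1}{456}\right) 13307903 = -4752 - - \frac{13307903}{912} = -4752 + \frac{13307903}{912} = \frac{8974079}{912}$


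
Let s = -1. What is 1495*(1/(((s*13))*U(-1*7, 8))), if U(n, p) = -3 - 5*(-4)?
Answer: -115/17 ≈ -6.7647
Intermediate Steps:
U(n, p) = 17 (U(n, p) = -3 + 20 = 17)
1495*(1/(((s*13))*U(-1*7, 8))) = 1495*(1/(-1*13*17)) = 1495*((1/17)/(-13)) = 1495*(-1/13*1/17) = 1495*(-1/221) = -115/17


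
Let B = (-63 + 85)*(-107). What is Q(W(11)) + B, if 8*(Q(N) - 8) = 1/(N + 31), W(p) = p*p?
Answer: -2852735/1216 ≈ -2346.0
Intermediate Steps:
W(p) = p**2
Q(N) = 8 + 1/(8*(31 + N)) (Q(N) = 8 + 1/(8*(N + 31)) = 8 + 1/(8*(31 + N)))
B = -2354 (B = 22*(-107) = -2354)
Q(W(11)) + B = (1985 + 64*11**2)/(8*(31 + 11**2)) - 2354 = (1985 + 64*121)/(8*(31 + 121)) - 2354 = (1/8)*(1985 + 7744)/152 - 2354 = (1/8)*(1/152)*9729 - 2354 = 9729/1216 - 2354 = -2852735/1216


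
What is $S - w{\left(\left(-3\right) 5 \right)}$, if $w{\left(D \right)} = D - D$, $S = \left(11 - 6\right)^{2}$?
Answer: $25$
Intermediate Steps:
$S = 25$ ($S = 5^{2} = 25$)
$w{\left(D \right)} = 0$
$S - w{\left(\left(-3\right) 5 \right)} = 25 - 0 = 25 + 0 = 25$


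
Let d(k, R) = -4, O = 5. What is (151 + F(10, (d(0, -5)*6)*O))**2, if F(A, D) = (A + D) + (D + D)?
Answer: 39601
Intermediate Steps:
F(A, D) = A + 3*D (F(A, D) = (A + D) + 2*D = A + 3*D)
(151 + F(10, (d(0, -5)*6)*O))**2 = (151 + (10 + 3*(-4*6*5)))**2 = (151 + (10 + 3*(-24*5)))**2 = (151 + (10 + 3*(-120)))**2 = (151 + (10 - 360))**2 = (151 - 350)**2 = (-199)**2 = 39601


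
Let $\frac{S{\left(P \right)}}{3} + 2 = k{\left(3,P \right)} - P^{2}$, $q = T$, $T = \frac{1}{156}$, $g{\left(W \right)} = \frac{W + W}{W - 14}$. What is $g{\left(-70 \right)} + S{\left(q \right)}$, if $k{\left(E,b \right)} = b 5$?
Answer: $- \frac{34373}{8112} \approx -4.2373$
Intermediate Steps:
$g{\left(W \right)} = \frac{2 W}{-14 + W}$
$T = \frac{1}{156} \approx 0.0064103$
$q = \frac{1}{156} \approx 0.0064103$
$k{\left(E,b \right)} = 5 b$
$S{\left(P \right)} = -6 - 3 P^{2} + 15 P$ ($S{\left(P \right)} = -6 + 3 \left(5 P - P^{2}\right) = -6 + 3 \left(- P^{2} + 5 P\right) = -6 - \left(- 15 P + 3 P^{2}\right) = -6 - 3 P^{2} + 15 P$)
$g{\left(-70 \right)} + S{\left(q \right)} = 2 \left(-70\right) \frac{1}{-14 - 70} - \left(\frac{307}{52} + \frac{1}{8112}\right) = 2 \left(-70\right) \frac{1}{-84} - \frac{47893}{8112} = 2 \left(-70\right) \left(- \frac{1}{84}\right) - \frac{47893}{8112} = \frac{5}{3} - \frac{47893}{8112} = - \frac{34373}{8112}$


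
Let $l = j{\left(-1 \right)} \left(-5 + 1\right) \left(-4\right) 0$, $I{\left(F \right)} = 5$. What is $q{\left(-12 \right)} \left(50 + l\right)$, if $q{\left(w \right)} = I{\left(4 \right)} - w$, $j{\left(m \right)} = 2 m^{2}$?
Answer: $850$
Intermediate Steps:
$q{\left(w \right)} = 5 - w$
$l = 0$ ($l = 2 \left(-1\right)^{2} \left(-5 + 1\right) \left(-4\right) 0 = 2 \cdot 1 \left(\left(-4\right) \left(-4\right)\right) 0 = 2 \cdot 16 \cdot 0 = 32 \cdot 0 = 0$)
$q{\left(-12 \right)} \left(50 + l\right) = \left(5 - -12\right) \left(50 + 0\right) = \left(5 + 12\right) 50 = 17 \cdot 50 = 850$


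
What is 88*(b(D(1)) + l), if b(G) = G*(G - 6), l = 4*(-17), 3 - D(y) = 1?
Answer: -6688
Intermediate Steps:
D(y) = 2 (D(y) = 3 - 1*1 = 3 - 1 = 2)
l = -68
b(G) = G*(-6 + G)
88*(b(D(1)) + l) = 88*(2*(-6 + 2) - 68) = 88*(2*(-4) - 68) = 88*(-8 - 68) = 88*(-76) = -6688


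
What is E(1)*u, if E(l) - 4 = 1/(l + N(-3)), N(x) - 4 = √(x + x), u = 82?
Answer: 10578/31 - 82*I*√6/31 ≈ 341.23 - 6.4793*I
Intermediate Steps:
N(x) = 4 + √2*√x (N(x) = 4 + √(x + x) = 4 + √(2*x) = 4 + √2*√x)
E(l) = 4 + 1/(4 + l + I*√6) (E(l) = 4 + 1/(l + (4 + √2*√(-3))) = 4 + 1/(l + (4 + √2*(I*√3))) = 4 + 1/(l + (4 + I*√6)) = 4 + 1/(4 + l + I*√6))
E(1)*u = ((17 + 4*1 + 4*I*√6)/(4 + 1 + I*√6))*82 = ((17 + 4 + 4*I*√6)/(5 + I*√6))*82 = ((21 + 4*I*√6)/(5 + I*√6))*82 = 82*(21 + 4*I*√6)/(5 + I*√6)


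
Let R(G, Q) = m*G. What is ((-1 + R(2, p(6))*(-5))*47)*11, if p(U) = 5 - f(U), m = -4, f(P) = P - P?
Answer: 20163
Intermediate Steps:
f(P) = 0
p(U) = 5 (p(U) = 5 - 1*0 = 5 + 0 = 5)
R(G, Q) = -4*G
((-1 + R(2, p(6))*(-5))*47)*11 = ((-1 - 4*2*(-5))*47)*11 = ((-1 - 8*(-5))*47)*11 = ((-1 + 40)*47)*11 = (39*47)*11 = 1833*11 = 20163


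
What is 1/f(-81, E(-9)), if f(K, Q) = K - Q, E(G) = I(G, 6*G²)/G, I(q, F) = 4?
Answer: -9/725 ≈ -0.012414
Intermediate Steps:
E(G) = 4/G
1/f(-81, E(-9)) = 1/(-81 - 4/(-9)) = 1/(-81 - 4*(-1)/9) = 1/(-81 - 1*(-4/9)) = 1/(-81 + 4/9) = 1/(-725/9) = -9/725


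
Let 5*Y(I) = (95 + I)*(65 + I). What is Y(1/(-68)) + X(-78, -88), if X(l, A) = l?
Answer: 26738961/23120 ≈ 1156.5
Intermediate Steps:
Y(I) = (65 + I)*(95 + I)/5 (Y(I) = ((95 + I)*(65 + I))/5 = ((65 + I)*(95 + I))/5 = (65 + I)*(95 + I)/5)
Y(1/(-68)) + X(-78, -88) = (1235 + 32/(-68) + (1/(-68))²/5) - 78 = (1235 + 32*(-1/68) + (-1/68)²/5) - 78 = (1235 - 8/17 + (⅕)*(1/4624)) - 78 = (1235 - 8/17 + 1/23120) - 78 = 28542321/23120 - 78 = 26738961/23120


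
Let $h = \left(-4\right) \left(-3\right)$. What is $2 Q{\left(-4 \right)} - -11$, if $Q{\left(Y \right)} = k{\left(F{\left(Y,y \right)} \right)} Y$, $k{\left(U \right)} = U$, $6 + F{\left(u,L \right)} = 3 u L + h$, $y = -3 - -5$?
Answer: $155$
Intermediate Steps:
$y = 2$ ($y = -3 + 5 = 2$)
$h = 12$
$F{\left(u,L \right)} = 6 + 3 L u$ ($F{\left(u,L \right)} = -6 + \left(3 u L + 12\right) = -6 + \left(3 L u + 12\right) = -6 + \left(12 + 3 L u\right) = 6 + 3 L u$)
$Q{\left(Y \right)} = Y \left(6 + 6 Y\right)$ ($Q{\left(Y \right)} = \left(6 + 3 \cdot 2 Y\right) Y = \left(6 + 6 Y\right) Y = Y \left(6 + 6 Y\right)$)
$2 Q{\left(-4 \right)} - -11 = 2 \cdot 6 \left(-4\right) \left(1 - 4\right) - -11 = 2 \cdot 6 \left(-4\right) \left(-3\right) + \left(-3 + 14\right) = 2 \cdot 72 + 11 = 144 + 11 = 155$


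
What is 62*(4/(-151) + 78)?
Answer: 729988/151 ≈ 4834.4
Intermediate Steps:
62*(4/(-151) + 78) = 62*(4*(-1/151) + 78) = 62*(-4/151 + 78) = 62*(11774/151) = 729988/151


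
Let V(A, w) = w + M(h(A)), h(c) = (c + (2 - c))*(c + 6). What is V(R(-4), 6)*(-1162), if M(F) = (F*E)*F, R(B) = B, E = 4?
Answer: -81340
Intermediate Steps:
h(c) = 12 + 2*c (h(c) = 2*(6 + c) = 12 + 2*c)
M(F) = 4*F² (M(F) = (F*4)*F = (4*F)*F = 4*F²)
V(A, w) = w + 4*(12 + 2*A)²
V(R(-4), 6)*(-1162) = (6 + 16*(6 - 4)²)*(-1162) = (6 + 16*2²)*(-1162) = (6 + 16*4)*(-1162) = (6 + 64)*(-1162) = 70*(-1162) = -81340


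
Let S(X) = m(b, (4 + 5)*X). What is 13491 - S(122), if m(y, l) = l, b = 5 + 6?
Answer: 12393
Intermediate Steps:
b = 11
S(X) = 9*X (S(X) = (4 + 5)*X = 9*X)
13491 - S(122) = 13491 - 9*122 = 13491 - 1*1098 = 13491 - 1098 = 12393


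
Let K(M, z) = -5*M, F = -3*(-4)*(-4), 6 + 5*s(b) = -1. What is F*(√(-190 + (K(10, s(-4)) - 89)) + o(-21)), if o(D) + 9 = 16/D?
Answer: 3280/7 - 48*I*√329 ≈ 468.57 - 870.64*I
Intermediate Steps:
s(b) = -7/5 (s(b) = -6/5 + (⅕)*(-1) = -6/5 - ⅕ = -7/5)
F = -48 (F = 12*(-4) = -48)
o(D) = -9 + 16/D
F*(√(-190 + (K(10, s(-4)) - 89)) + o(-21)) = -48*(√(-190 + (-5*10 - 89)) + (-9 + 16/(-21))) = -48*(√(-190 + (-50 - 89)) + (-9 + 16*(-1/21))) = -48*(√(-190 - 139) + (-9 - 16/21)) = -48*(√(-329) - 205/21) = -48*(I*√329 - 205/21) = -48*(-205/21 + I*√329) = 3280/7 - 48*I*√329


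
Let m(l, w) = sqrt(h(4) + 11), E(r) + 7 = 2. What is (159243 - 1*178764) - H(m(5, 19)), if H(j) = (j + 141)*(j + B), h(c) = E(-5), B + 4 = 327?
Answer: -65070 - 464*sqrt(6) ≈ -66207.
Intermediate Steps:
B = 323 (B = -4 + 327 = 323)
E(r) = -5 (E(r) = -7 + 2 = -5)
h(c) = -5
m(l, w) = sqrt(6) (m(l, w) = sqrt(-5 + 11) = sqrt(6))
H(j) = (141 + j)*(323 + j) (H(j) = (j + 141)*(j + 323) = (141 + j)*(323 + j))
(159243 - 1*178764) - H(m(5, 19)) = (159243 - 1*178764) - (45543 + (sqrt(6))**2 + 464*sqrt(6)) = (159243 - 178764) - (45543 + 6 + 464*sqrt(6)) = -19521 - (45549 + 464*sqrt(6)) = -19521 + (-45549 - 464*sqrt(6)) = -65070 - 464*sqrt(6)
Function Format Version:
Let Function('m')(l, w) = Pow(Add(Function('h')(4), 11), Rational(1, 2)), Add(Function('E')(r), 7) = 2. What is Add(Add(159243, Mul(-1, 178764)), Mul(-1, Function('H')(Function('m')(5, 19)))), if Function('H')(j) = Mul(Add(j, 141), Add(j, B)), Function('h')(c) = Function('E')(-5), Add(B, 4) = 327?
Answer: Add(-65070, Mul(-464, Pow(6, Rational(1, 2)))) ≈ -66207.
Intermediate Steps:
B = 323 (B = Add(-4, 327) = 323)
Function('E')(r) = -5 (Function('E')(r) = Add(-7, 2) = -5)
Function('h')(c) = -5
Function('m')(l, w) = Pow(6, Rational(1, 2)) (Function('m')(l, w) = Pow(Add(-5, 11), Rational(1, 2)) = Pow(6, Rational(1, 2)))
Function('H')(j) = Mul(Add(141, j), Add(323, j)) (Function('H')(j) = Mul(Add(j, 141), Add(j, 323)) = Mul(Add(141, j), Add(323, j)))
Add(Add(159243, Mul(-1, 178764)), Mul(-1, Function('H')(Function('m')(5, 19)))) = Add(Add(159243, Mul(-1, 178764)), Mul(-1, Add(45543, Pow(Pow(6, Rational(1, 2)), 2), Mul(464, Pow(6, Rational(1, 2)))))) = Add(Add(159243, -178764), Mul(-1, Add(45543, 6, Mul(464, Pow(6, Rational(1, 2)))))) = Add(-19521, Mul(-1, Add(45549, Mul(464, Pow(6, Rational(1, 2)))))) = Add(-19521, Add(-45549, Mul(-464, Pow(6, Rational(1, 2))))) = Add(-65070, Mul(-464, Pow(6, Rational(1, 2))))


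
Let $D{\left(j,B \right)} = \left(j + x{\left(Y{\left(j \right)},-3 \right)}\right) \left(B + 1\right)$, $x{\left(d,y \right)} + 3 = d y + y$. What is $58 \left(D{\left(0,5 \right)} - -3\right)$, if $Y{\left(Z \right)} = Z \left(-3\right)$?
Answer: $-1914$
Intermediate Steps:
$Y{\left(Z \right)} = - 3 Z$
$x{\left(d,y \right)} = -3 + y + d y$ ($x{\left(d,y \right)} = -3 + \left(d y + y\right) = -3 + \left(y + d y\right) = -3 + y + d y$)
$D{\left(j,B \right)} = \left(1 + B\right) \left(-6 + 10 j\right)$ ($D{\left(j,B \right)} = \left(j - \left(6 - - 3 j \left(-3\right)\right)\right) \left(B + 1\right) = \left(j - \left(6 - 9 j\right)\right) \left(1 + B\right) = \left(j + \left(-6 + 9 j\right)\right) \left(1 + B\right) = \left(-6 + 10 j\right) \left(1 + B\right) = \left(1 + B\right) \left(-6 + 10 j\right)$)
$58 \left(D{\left(0,5 \right)} - -3\right) = 58 \left(\left(-6 - 30 + 10 \cdot 0 + 10 \cdot 5 \cdot 0\right) - -3\right) = 58 \left(\left(-6 - 30 + 0 + 0\right) + 3\right) = 58 \left(-36 + 3\right) = 58 \left(-33\right) = -1914$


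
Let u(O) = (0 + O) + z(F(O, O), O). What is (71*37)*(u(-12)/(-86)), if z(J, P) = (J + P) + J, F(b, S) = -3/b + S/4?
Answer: 154993/172 ≈ 901.12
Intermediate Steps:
F(b, S) = -3/b + S/4 (F(b, S) = -3/b + S*(¼) = -3/b + S/4)
z(J, P) = P + 2*J
u(O) = -6/O + 5*O/2 (u(O) = (0 + O) + (O + 2*(-3/O + O/4)) = O + (O + (O/2 - 6/O)) = O + (-6/O + 3*O/2) = -6/O + 5*O/2)
(71*37)*(u(-12)/(-86)) = (71*37)*((-6/(-12) + (5/2)*(-12))/(-86)) = 2627*((-6*(-1/12) - 30)*(-1/86)) = 2627*((½ - 30)*(-1/86)) = 2627*(-59/2*(-1/86)) = 2627*(59/172) = 154993/172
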